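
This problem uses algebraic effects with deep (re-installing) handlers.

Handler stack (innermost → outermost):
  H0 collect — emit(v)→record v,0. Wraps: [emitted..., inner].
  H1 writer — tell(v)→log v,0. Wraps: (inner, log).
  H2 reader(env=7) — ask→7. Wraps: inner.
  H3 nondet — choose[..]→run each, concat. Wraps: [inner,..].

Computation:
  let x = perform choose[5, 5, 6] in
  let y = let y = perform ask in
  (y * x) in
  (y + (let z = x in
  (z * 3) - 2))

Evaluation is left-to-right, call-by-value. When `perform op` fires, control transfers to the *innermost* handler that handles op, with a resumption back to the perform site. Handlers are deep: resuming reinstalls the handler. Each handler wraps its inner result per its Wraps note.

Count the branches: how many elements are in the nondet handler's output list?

Working:
choose[5, 5, 6] @ H3
  branch[0] choose=5:
    ask @ H2 ⇒ 7
    H0 returns [48]
    H1 returns ([48], ())
    H2 returns ([48], ())
    H3 returns [([48], ())]
  branch[1] choose=5:
    ask @ H2 ⇒ 7
    H0 returns [48]
    H1 returns ([48], ())
    H2 returns ([48], ())
    H3 returns [([48], ())]
  branch[2] choose=6:
    ask @ H2 ⇒ 7
    H0 returns [58]
    H1 returns ([58], ())
    H2 returns ([58], ())
    H3 returns [([58], ())]
= [([48], ()), ([48], ()), ([58], ())]

Answer: 3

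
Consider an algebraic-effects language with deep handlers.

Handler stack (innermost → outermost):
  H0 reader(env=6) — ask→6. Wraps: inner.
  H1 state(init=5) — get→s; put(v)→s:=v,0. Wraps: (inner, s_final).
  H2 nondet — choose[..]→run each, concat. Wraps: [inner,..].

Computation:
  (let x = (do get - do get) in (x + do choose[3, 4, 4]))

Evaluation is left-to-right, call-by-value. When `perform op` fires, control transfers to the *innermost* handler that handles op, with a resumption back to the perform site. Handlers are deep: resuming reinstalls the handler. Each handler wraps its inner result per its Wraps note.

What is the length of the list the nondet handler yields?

Answer: 3

Working:
get @ H1 ⇒ 5
get @ H1 ⇒ 5
choose[3, 4, 4] @ H2
  branch[0] choose=3:
    H0 returns 3
    H1 returns (3, 5)
    H2 returns [(3, 5)]
  branch[1] choose=4:
    H0 returns 4
    H1 returns (4, 5)
    H2 returns [(4, 5)]
  branch[2] choose=4:
    H0 returns 4
    H1 returns (4, 5)
    H2 returns [(4, 5)]
= [(3, 5), (4, 5), (4, 5)]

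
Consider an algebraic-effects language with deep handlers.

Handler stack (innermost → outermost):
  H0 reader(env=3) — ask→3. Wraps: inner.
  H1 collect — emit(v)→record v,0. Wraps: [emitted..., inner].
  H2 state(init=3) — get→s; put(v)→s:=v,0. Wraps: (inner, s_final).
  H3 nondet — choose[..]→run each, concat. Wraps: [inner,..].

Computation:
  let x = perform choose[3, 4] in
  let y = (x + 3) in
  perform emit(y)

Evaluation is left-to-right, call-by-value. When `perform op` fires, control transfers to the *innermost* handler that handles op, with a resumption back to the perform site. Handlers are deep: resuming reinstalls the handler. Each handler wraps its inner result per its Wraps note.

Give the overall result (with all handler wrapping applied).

Answer: [([6, 0], 3), ([7, 0], 3)]

Working:
choose[3, 4] @ H3
  branch[0] choose=3:
    emit(6) @ H1 ⇒ out+=6
    H0 returns 0
    H1 returns [6, 0]
    H2 returns ([6, 0], 3)
    H3 returns [([6, 0], 3)]
  branch[1] choose=4:
    emit(7) @ H1 ⇒ out+=7
    H0 returns 0
    H1 returns [7, 0]
    H2 returns ([7, 0], 3)
    H3 returns [([7, 0], 3)]
= [([6, 0], 3), ([7, 0], 3)]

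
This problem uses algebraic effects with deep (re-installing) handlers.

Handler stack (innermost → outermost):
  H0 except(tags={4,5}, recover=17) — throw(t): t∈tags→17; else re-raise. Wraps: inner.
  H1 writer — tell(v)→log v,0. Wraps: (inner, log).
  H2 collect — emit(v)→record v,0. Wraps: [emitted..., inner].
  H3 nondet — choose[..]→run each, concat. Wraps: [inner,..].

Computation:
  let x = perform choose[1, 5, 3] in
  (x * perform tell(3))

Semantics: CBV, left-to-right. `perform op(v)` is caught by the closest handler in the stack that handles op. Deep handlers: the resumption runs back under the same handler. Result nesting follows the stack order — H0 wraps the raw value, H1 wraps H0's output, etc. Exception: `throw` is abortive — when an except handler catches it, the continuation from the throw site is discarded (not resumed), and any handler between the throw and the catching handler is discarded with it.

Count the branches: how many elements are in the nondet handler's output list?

Answer: 3

Working:
choose[1, 5, 3] @ H3
  branch[0] choose=1:
    tell(3) @ H1 ⇒ log+=3
    H0 returns 0
    H1 returns (0, (3))
    H2 returns [(0, (3))]
    H3 returns [[(0, (3))]]
  branch[1] choose=5:
    tell(3) @ H1 ⇒ log+=3
    H0 returns 0
    H1 returns (0, (3))
    H2 returns [(0, (3))]
    H3 returns [[(0, (3))]]
  branch[2] choose=3:
    tell(3) @ H1 ⇒ log+=3
    H0 returns 0
    H1 returns (0, (3))
    H2 returns [(0, (3))]
    H3 returns [[(0, (3))]]
= [[(0, (3))], [(0, (3))], [(0, (3))]]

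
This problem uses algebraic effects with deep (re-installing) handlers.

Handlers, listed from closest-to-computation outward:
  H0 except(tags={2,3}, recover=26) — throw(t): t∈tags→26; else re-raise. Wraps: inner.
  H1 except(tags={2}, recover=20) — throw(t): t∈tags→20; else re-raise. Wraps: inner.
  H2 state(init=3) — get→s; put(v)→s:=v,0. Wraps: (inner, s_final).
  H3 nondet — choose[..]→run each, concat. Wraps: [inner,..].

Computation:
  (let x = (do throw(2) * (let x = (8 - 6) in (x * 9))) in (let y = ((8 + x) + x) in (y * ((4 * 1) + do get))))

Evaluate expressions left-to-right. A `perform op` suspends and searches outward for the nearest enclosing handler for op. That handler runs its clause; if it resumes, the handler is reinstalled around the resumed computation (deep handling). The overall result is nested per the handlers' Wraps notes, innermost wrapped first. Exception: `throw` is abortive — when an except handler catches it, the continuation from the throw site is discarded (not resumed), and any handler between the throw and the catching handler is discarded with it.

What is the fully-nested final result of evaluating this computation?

Answer: [(26, 3)]

Evaluation trace:
throw(2) @ H0 caught ⇒ 26
H1 returns 26
H2 returns (26, 3)
H3 returns [(26, 3)]
= [(26, 3)]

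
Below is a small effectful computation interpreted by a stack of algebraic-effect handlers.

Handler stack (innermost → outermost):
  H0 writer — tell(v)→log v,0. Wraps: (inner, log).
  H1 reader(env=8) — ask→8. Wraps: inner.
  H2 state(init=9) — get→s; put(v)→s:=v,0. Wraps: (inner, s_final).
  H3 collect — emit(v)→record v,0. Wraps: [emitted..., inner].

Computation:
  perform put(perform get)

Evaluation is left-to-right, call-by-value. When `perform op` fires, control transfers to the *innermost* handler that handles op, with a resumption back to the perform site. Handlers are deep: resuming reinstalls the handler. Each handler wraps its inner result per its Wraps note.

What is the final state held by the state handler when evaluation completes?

Answer: 9

Evaluation trace:
get @ H2 ⇒ 9
put(9) @ H2 ⇒ s:=9
H0 returns (0, ())
H1 returns (0, ())
H2 returns ((0, ()), 9)
H3 returns [((0, ()), 9)]
= [((0, ()), 9)]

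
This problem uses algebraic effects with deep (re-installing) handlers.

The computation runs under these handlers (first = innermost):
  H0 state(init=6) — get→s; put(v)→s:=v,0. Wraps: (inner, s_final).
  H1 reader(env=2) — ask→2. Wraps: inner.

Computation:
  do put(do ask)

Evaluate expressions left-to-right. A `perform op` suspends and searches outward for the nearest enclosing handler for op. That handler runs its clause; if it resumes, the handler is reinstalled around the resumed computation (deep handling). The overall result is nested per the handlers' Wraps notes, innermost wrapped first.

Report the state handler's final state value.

Working:
ask @ H1 ⇒ 2
put(2) @ H0 ⇒ s:=2
H0 returns (0, 2)
H1 returns (0, 2)
= (0, 2)

Answer: 2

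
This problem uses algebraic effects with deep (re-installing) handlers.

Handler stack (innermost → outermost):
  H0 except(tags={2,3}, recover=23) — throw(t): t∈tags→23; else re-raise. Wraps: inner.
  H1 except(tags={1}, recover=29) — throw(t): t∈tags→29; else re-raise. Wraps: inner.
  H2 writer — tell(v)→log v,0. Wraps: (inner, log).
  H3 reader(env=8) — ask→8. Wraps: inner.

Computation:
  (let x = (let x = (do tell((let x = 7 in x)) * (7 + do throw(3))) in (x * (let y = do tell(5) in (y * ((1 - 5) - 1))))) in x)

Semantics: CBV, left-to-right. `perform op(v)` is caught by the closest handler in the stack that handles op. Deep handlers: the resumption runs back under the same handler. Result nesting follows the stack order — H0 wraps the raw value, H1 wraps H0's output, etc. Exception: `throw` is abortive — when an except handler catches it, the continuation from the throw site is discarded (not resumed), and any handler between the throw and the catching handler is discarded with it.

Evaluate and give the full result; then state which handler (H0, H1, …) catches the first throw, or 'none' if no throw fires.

Step-by-step:
tell(7) @ H2 ⇒ log+=7
throw(3) @ H0 caught ⇒ 23
H1 returns 23
H2 returns (23, (7))
H3 returns (23, (7))
= (23, (7))

Answer: (23, (7)) ; first throw caught by: H0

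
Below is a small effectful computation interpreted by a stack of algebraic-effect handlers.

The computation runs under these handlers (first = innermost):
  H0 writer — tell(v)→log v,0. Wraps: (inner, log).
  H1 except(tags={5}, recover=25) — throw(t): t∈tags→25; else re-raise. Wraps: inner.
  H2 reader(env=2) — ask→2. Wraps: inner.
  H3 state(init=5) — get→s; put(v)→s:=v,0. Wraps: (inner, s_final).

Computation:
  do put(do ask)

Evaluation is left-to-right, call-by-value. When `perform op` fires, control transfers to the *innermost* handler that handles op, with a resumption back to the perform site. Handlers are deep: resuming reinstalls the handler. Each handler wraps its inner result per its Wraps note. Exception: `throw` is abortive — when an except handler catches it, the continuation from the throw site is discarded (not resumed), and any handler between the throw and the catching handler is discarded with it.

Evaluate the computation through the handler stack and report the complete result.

Step-by-step:
ask @ H2 ⇒ 2
put(2) @ H3 ⇒ s:=2
H0 returns (0, ())
H1 returns (0, ())
H2 returns (0, ())
H3 returns ((0, ()), 2)
= ((0, ()), 2)

Answer: ((0, ()), 2)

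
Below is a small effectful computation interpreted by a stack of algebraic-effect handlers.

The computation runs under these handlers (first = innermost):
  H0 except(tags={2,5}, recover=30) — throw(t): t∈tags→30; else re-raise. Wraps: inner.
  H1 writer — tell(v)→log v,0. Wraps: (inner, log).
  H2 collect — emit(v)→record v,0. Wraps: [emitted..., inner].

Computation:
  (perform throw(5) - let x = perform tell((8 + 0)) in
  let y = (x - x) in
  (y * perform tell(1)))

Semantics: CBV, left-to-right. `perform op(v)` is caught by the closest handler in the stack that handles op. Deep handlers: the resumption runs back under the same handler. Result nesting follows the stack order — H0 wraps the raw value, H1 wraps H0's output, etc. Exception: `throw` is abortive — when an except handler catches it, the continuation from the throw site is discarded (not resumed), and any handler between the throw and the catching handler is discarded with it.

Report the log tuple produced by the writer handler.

Answer: ()

Step-by-step:
throw(5) @ H0 caught ⇒ 30
H1 returns (30, ())
H2 returns [(30, ())]
= [(30, ())]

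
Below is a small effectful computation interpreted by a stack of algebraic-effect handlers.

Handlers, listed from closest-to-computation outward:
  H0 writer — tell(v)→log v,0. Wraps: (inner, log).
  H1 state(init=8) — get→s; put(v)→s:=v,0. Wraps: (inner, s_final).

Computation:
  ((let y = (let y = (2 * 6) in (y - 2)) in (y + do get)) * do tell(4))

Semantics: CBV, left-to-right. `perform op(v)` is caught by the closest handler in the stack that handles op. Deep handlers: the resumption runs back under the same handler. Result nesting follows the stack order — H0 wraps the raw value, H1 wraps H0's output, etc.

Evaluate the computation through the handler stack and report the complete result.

Answer: ((0, (4)), 8)

Step-by-step:
get @ H1 ⇒ 8
tell(4) @ H0 ⇒ log+=4
H0 returns (0, (4))
H1 returns ((0, (4)), 8)
= ((0, (4)), 8)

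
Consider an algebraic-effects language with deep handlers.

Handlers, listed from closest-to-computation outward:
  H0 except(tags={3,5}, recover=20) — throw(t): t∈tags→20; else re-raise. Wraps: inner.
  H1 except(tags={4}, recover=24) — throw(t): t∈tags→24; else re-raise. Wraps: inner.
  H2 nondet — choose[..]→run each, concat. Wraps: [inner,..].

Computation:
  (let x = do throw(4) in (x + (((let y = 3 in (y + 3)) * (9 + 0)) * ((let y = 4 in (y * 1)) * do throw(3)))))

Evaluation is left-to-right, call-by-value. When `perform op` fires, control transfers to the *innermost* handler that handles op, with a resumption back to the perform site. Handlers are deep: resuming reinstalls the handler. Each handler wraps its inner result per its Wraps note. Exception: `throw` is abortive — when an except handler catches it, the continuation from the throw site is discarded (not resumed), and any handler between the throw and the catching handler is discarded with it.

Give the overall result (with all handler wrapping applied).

Answer: [24]

Evaluation trace:
throw(4) @ H0 re-raised
throw(4) @ H1 caught ⇒ 24
H2 returns [24]
= [24]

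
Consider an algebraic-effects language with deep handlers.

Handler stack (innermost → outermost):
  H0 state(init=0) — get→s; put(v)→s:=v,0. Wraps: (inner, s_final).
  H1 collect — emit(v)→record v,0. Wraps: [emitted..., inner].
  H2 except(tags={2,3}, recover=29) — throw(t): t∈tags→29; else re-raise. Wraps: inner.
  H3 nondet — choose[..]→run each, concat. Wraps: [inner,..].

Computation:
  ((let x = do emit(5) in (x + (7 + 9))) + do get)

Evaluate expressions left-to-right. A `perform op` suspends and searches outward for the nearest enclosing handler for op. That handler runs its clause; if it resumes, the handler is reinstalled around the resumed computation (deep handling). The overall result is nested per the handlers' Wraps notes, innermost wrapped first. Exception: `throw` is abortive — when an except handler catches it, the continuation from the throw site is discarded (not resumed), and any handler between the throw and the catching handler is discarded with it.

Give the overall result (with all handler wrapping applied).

Answer: [[5, (16, 0)]]

Evaluation trace:
emit(5) @ H1 ⇒ out+=5
get @ H0 ⇒ 0
H0 returns (16, 0)
H1 returns [5, (16, 0)]
H2 returns [5, (16, 0)]
H3 returns [[5, (16, 0)]]
= [[5, (16, 0)]]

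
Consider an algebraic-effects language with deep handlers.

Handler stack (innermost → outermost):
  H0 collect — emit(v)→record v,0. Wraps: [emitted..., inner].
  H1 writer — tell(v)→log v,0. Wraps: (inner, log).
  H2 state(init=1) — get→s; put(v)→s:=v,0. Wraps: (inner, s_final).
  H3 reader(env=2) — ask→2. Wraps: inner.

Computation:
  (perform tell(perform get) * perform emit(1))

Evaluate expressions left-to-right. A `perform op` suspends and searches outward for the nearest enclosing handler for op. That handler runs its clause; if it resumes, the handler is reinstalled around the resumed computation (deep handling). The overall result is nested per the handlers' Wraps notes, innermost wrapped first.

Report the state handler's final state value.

Answer: 1

Evaluation trace:
get @ H2 ⇒ 1
tell(1) @ H1 ⇒ log+=1
emit(1) @ H0 ⇒ out+=1
H0 returns [1, 0]
H1 returns ([1, 0], (1))
H2 returns (([1, 0], (1)), 1)
H3 returns (([1, 0], (1)), 1)
= (([1, 0], (1)), 1)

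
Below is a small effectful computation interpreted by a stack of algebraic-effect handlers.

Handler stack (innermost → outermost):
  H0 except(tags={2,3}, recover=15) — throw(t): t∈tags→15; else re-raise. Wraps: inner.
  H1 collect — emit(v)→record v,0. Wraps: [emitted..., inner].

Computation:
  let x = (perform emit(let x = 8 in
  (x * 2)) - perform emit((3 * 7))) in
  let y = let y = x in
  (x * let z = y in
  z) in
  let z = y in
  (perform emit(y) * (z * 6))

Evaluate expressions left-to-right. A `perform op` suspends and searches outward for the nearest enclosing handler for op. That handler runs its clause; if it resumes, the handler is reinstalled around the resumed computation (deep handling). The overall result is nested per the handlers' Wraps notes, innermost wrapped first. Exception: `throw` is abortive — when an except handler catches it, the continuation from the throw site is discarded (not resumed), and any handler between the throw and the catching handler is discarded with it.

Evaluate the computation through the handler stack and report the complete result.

Answer: [16, 21, 0, 0]

Working:
emit(16) @ H1 ⇒ out+=16
emit(21) @ H1 ⇒ out+=21
emit(0) @ H1 ⇒ out+=0
H0 returns 0
H1 returns [16, 21, 0, 0]
= [16, 21, 0, 0]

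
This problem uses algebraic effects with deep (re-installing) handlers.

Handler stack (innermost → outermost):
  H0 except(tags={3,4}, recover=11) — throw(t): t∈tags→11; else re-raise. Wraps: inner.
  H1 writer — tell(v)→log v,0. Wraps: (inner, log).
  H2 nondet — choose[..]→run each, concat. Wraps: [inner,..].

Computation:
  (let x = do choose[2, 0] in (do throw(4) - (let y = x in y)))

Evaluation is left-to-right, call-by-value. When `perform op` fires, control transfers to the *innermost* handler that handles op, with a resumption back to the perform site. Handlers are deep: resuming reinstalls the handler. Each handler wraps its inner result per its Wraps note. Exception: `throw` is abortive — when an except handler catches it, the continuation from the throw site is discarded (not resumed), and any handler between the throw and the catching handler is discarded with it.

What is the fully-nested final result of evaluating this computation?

Answer: [(11, ()), (11, ())]

Evaluation trace:
choose[2, 0] @ H2
  branch[0] choose=2:
    throw(4) @ H0 caught ⇒ 11
    H1 returns (11, ())
    H2 returns [(11, ())]
  branch[1] choose=0:
    throw(4) @ H0 caught ⇒ 11
    H1 returns (11, ())
    H2 returns [(11, ())]
= [(11, ()), (11, ())]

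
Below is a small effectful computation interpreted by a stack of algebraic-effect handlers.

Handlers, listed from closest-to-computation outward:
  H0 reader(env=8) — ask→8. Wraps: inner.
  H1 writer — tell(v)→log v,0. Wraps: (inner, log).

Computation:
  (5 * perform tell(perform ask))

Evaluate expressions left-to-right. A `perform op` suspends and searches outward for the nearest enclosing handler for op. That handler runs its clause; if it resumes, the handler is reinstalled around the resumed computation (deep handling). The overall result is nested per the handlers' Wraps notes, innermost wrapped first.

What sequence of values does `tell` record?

Answer: (8)

Evaluation trace:
ask @ H0 ⇒ 8
tell(8) @ H1 ⇒ log+=8
H0 returns 0
H1 returns (0, (8))
= (0, (8))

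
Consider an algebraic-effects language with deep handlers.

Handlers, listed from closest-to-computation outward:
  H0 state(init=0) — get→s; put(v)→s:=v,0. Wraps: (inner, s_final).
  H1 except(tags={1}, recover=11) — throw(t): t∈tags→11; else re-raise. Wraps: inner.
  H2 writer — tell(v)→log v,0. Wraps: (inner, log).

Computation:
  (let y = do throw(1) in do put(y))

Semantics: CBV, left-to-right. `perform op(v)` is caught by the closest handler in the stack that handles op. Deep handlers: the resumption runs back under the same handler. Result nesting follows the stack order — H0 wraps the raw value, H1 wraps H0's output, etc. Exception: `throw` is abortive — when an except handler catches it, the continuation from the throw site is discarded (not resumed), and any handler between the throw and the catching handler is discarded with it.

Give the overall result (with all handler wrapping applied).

Working:
throw(1) @ H1 caught ⇒ 11
H2 returns (11, ())
= (11, ())

Answer: (11, ())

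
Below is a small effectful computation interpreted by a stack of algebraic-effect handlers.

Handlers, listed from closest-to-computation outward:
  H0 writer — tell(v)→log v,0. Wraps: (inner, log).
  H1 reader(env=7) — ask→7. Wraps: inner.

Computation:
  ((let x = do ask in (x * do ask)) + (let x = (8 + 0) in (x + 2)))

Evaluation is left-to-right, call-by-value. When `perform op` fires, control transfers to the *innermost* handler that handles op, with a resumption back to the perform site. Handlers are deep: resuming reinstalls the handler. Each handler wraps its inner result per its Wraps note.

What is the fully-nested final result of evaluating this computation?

Answer: (59, ())

Step-by-step:
ask @ H1 ⇒ 7
ask @ H1 ⇒ 7
H0 returns (59, ())
H1 returns (59, ())
= (59, ())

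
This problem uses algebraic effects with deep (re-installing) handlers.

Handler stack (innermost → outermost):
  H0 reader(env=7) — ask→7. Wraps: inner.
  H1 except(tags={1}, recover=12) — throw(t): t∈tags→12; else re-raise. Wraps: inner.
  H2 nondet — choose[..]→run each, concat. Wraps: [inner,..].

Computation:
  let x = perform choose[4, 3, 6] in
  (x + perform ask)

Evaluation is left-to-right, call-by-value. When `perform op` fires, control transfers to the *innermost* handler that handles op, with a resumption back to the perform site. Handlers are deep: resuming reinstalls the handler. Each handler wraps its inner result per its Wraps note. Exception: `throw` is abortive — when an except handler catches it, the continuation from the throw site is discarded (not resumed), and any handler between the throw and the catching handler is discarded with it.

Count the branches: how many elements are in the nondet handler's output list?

Answer: 3

Working:
choose[4, 3, 6] @ H2
  branch[0] choose=4:
    ask @ H0 ⇒ 7
    H0 returns 11
    H1 returns 11
    H2 returns [11]
  branch[1] choose=3:
    ask @ H0 ⇒ 7
    H0 returns 10
    H1 returns 10
    H2 returns [10]
  branch[2] choose=6:
    ask @ H0 ⇒ 7
    H0 returns 13
    H1 returns 13
    H2 returns [13]
= [11, 10, 13]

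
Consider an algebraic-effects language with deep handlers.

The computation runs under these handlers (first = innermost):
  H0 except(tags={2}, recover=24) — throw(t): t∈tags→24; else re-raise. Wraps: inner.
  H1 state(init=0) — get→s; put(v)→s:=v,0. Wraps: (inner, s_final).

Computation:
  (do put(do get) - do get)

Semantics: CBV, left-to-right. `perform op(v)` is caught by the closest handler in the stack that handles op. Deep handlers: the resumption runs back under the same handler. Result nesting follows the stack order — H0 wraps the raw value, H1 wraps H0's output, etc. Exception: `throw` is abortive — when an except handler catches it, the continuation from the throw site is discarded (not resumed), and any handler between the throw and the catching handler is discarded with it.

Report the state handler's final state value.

Answer: 0

Step-by-step:
get @ H1 ⇒ 0
put(0) @ H1 ⇒ s:=0
get @ H1 ⇒ 0
H0 returns 0
H1 returns (0, 0)
= (0, 0)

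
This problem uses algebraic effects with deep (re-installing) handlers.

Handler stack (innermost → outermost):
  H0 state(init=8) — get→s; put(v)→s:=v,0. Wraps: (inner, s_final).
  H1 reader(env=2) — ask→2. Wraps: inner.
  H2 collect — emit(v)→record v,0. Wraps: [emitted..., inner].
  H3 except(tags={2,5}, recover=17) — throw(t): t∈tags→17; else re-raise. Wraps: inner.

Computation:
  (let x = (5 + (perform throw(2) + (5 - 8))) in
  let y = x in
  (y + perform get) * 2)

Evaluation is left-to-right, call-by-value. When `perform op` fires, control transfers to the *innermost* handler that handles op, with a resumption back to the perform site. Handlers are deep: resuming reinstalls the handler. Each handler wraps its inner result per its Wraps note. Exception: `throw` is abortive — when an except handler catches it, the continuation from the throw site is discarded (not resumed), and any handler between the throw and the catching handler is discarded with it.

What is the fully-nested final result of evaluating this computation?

Answer: 17

Working:
throw(2) @ H3 caught ⇒ 17
= 17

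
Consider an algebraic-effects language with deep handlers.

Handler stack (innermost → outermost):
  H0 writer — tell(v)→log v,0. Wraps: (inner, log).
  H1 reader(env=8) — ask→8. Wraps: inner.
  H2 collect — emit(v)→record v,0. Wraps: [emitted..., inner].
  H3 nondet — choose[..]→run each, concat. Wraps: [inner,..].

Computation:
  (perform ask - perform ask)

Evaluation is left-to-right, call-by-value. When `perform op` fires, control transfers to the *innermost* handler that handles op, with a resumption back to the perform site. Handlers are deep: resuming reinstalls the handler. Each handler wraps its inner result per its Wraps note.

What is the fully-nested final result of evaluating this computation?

Answer: [[(0, ())]]

Evaluation trace:
ask @ H1 ⇒ 8
ask @ H1 ⇒ 8
H0 returns (0, ())
H1 returns (0, ())
H2 returns [(0, ())]
H3 returns [[(0, ())]]
= [[(0, ())]]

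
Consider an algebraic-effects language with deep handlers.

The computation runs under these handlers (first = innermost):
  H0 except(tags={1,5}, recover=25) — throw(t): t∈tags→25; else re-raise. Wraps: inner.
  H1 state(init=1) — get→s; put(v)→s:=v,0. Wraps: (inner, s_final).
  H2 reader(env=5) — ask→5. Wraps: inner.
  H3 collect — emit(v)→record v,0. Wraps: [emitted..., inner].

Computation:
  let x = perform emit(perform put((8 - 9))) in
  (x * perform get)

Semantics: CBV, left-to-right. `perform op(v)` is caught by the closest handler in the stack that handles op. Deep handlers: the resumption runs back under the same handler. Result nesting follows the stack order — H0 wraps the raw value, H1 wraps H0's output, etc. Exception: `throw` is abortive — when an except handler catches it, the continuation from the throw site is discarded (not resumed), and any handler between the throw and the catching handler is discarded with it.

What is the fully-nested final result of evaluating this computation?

Answer: [0, (0, -1)]

Step-by-step:
put(-1) @ H1 ⇒ s:=-1
emit(0) @ H3 ⇒ out+=0
get @ H1 ⇒ -1
H0 returns 0
H1 returns (0, -1)
H2 returns (0, -1)
H3 returns [0, (0, -1)]
= [0, (0, -1)]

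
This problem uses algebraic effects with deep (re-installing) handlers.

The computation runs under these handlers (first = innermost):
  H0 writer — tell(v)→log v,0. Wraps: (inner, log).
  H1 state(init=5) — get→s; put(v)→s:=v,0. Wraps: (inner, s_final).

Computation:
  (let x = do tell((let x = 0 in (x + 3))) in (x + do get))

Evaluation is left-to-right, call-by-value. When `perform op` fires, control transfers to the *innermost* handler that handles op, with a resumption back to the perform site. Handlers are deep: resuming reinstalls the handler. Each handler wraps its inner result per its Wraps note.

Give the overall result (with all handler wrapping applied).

Answer: ((5, (3)), 5)

Evaluation trace:
tell(3) @ H0 ⇒ log+=3
get @ H1 ⇒ 5
H0 returns (5, (3))
H1 returns ((5, (3)), 5)
= ((5, (3)), 5)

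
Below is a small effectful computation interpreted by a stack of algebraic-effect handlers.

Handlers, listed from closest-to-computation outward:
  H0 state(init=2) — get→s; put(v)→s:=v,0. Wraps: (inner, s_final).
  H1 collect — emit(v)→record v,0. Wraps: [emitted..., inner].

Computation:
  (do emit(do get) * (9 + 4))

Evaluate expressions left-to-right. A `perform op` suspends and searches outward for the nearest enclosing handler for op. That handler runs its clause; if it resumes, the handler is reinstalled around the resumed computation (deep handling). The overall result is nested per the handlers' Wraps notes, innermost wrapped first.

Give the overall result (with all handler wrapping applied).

Answer: [2, (0, 2)]

Working:
get @ H0 ⇒ 2
emit(2) @ H1 ⇒ out+=2
H0 returns (0, 2)
H1 returns [2, (0, 2)]
= [2, (0, 2)]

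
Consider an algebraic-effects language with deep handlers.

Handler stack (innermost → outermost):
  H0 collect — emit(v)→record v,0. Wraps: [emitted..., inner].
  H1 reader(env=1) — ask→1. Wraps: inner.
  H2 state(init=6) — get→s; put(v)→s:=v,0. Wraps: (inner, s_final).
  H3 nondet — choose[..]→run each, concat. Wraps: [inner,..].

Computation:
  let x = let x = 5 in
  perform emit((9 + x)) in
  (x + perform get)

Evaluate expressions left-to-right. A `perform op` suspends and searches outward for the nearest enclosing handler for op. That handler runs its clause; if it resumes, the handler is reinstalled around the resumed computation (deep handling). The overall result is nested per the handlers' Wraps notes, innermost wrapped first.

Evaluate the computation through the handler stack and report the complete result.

Step-by-step:
emit(14) @ H0 ⇒ out+=14
get @ H2 ⇒ 6
H0 returns [14, 6]
H1 returns [14, 6]
H2 returns ([14, 6], 6)
H3 returns [([14, 6], 6)]
= [([14, 6], 6)]

Answer: [([14, 6], 6)]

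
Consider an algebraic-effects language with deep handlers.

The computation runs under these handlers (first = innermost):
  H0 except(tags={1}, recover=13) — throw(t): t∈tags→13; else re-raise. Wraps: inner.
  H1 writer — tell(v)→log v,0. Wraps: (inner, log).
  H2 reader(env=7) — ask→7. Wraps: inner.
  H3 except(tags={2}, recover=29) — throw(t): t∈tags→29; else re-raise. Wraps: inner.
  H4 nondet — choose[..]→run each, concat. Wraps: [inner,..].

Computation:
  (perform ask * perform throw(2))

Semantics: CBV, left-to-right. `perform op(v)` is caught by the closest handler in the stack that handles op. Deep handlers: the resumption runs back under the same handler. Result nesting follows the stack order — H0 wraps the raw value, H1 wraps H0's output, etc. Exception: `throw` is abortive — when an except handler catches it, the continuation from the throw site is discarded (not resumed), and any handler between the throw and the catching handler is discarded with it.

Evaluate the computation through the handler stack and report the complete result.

Step-by-step:
ask @ H2 ⇒ 7
throw(2) @ H0 re-raised
throw(2) @ H3 caught ⇒ 29
H4 returns [29]
= [29]

Answer: [29]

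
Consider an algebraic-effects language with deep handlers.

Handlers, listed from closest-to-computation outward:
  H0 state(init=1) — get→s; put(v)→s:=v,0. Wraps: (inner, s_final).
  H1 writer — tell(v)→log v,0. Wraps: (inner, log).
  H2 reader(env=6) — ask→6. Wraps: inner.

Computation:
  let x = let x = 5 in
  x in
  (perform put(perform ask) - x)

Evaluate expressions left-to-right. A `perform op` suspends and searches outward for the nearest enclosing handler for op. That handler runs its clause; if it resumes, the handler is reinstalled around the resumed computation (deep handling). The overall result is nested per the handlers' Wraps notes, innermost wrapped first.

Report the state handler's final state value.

Working:
ask @ H2 ⇒ 6
put(6) @ H0 ⇒ s:=6
H0 returns (-5, 6)
H1 returns ((-5, 6), ())
H2 returns ((-5, 6), ())
= ((-5, 6), ())

Answer: 6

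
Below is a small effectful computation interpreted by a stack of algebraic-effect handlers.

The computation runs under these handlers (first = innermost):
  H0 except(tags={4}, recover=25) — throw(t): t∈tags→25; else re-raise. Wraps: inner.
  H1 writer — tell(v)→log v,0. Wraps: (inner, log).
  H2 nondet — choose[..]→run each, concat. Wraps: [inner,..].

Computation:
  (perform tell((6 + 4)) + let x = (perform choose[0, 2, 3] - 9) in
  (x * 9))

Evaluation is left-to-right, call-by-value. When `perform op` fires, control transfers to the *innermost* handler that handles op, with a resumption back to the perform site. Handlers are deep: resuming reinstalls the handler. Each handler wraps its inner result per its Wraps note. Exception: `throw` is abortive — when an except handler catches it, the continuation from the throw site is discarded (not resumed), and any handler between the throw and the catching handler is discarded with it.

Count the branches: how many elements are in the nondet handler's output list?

Answer: 3

Working:
tell(10) @ H1 ⇒ log+=10
choose[0, 2, 3] @ H2
  branch[0] choose=0:
    H0 returns -81
    H1 returns (-81, (10))
    H2 returns [(-81, (10))]
  branch[1] choose=2:
    H0 returns -63
    H1 returns (-63, (10))
    H2 returns [(-63, (10))]
  branch[2] choose=3:
    H0 returns -54
    H1 returns (-54, (10))
    H2 returns [(-54, (10))]
= [(-81, (10)), (-63, (10)), (-54, (10))]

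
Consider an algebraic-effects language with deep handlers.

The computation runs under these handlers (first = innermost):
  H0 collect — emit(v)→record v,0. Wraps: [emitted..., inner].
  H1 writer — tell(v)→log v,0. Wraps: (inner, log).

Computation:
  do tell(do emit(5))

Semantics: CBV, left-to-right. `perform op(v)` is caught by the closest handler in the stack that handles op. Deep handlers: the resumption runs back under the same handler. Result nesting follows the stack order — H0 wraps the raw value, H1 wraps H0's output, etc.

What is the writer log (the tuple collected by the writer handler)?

Answer: (0)

Working:
emit(5) @ H0 ⇒ out+=5
tell(0) @ H1 ⇒ log+=0
H0 returns [5, 0]
H1 returns ([5, 0], (0))
= ([5, 0], (0))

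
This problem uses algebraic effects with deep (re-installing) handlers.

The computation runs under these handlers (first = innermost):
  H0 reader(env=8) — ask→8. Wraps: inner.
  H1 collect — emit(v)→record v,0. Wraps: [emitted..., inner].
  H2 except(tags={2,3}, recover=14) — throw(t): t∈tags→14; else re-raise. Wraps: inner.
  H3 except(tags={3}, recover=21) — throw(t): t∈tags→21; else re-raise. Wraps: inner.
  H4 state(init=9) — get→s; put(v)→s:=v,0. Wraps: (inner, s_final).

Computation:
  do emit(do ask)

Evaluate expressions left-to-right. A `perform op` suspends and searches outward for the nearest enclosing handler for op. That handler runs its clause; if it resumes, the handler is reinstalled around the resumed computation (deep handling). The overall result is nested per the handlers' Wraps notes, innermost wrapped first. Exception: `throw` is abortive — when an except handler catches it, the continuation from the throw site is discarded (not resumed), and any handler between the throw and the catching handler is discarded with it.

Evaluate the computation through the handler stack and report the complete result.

Evaluation trace:
ask @ H0 ⇒ 8
emit(8) @ H1 ⇒ out+=8
H0 returns 0
H1 returns [8, 0]
H2 returns [8, 0]
H3 returns [8, 0]
H4 returns ([8, 0], 9)
= ([8, 0], 9)

Answer: ([8, 0], 9)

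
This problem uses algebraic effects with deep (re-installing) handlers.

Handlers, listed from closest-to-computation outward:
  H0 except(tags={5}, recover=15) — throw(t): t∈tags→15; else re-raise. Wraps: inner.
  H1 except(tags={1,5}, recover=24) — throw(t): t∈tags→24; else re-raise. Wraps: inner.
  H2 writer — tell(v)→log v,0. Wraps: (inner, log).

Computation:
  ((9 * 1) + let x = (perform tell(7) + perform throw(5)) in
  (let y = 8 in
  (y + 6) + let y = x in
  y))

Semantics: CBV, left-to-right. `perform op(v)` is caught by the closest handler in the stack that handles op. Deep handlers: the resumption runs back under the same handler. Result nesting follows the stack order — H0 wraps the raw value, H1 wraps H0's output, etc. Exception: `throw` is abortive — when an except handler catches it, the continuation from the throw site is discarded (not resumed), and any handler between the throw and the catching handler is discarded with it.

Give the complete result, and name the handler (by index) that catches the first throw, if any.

Answer: (15, (7)) ; first throw caught by: H0

Working:
tell(7) @ H2 ⇒ log+=7
throw(5) @ H0 caught ⇒ 15
H1 returns 15
H2 returns (15, (7))
= (15, (7))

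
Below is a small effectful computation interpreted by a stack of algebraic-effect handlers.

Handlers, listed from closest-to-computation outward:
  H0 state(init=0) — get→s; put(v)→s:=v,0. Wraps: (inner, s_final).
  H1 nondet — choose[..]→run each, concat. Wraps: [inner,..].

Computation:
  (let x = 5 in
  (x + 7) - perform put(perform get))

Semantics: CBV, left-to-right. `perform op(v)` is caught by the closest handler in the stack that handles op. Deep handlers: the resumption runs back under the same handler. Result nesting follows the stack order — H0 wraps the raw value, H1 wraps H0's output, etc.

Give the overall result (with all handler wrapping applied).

Answer: [(12, 0)]

Step-by-step:
get @ H0 ⇒ 0
put(0) @ H0 ⇒ s:=0
H0 returns (12, 0)
H1 returns [(12, 0)]
= [(12, 0)]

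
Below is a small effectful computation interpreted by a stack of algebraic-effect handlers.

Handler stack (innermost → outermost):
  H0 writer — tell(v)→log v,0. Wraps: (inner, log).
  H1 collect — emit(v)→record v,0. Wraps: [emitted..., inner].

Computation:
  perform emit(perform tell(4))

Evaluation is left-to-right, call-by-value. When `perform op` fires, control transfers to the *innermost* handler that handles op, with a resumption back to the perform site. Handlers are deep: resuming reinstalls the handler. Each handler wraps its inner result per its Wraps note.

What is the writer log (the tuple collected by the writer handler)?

Evaluation trace:
tell(4) @ H0 ⇒ log+=4
emit(0) @ H1 ⇒ out+=0
H0 returns (0, (4))
H1 returns [0, (0, (4))]
= [0, (0, (4))]

Answer: (4)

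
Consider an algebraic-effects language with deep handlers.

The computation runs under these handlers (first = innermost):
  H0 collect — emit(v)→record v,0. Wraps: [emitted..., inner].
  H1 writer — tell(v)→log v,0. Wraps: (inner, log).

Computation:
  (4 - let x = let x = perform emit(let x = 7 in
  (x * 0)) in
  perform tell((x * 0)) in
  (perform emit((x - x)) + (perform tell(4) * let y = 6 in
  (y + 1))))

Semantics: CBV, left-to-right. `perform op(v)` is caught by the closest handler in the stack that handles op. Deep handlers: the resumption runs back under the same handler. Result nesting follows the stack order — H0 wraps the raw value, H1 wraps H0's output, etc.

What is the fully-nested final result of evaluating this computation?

Answer: ([0, 0, 4], (0, 4))

Evaluation trace:
emit(0) @ H0 ⇒ out+=0
tell(0) @ H1 ⇒ log+=0
emit(0) @ H0 ⇒ out+=0
tell(4) @ H1 ⇒ log+=4
H0 returns [0, 0, 4]
H1 returns ([0, 0, 4], (0, 4))
= ([0, 0, 4], (0, 4))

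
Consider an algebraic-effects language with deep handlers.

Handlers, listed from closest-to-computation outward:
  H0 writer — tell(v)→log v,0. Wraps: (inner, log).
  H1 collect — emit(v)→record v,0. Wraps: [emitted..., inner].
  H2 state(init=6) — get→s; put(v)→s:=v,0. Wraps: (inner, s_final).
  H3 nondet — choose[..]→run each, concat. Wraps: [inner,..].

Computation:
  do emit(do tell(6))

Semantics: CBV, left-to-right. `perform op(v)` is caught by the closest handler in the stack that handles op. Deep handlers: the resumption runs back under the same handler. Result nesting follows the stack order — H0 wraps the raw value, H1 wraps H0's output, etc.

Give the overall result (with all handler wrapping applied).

Answer: [([0, (0, (6))], 6)]

Evaluation trace:
tell(6) @ H0 ⇒ log+=6
emit(0) @ H1 ⇒ out+=0
H0 returns (0, (6))
H1 returns [0, (0, (6))]
H2 returns ([0, (0, (6))], 6)
H3 returns [([0, (0, (6))], 6)]
= [([0, (0, (6))], 6)]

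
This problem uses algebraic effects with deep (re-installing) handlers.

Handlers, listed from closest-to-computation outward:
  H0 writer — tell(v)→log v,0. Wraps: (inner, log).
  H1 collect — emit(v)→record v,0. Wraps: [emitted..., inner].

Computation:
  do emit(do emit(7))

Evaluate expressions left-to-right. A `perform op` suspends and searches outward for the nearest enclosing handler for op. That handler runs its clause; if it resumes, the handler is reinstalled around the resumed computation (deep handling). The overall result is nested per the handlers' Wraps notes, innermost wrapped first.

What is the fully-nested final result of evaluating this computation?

Answer: [7, 0, (0, ())]

Working:
emit(7) @ H1 ⇒ out+=7
emit(0) @ H1 ⇒ out+=0
H0 returns (0, ())
H1 returns [7, 0, (0, ())]
= [7, 0, (0, ())]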